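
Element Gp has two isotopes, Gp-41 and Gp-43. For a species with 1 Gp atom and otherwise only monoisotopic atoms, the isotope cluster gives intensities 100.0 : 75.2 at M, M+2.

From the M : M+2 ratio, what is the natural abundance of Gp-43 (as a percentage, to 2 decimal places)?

Write p for the Gp-41 fraction. I(M+2)/I(M) = [C(1,1)·p^0·(1−p)] / p^1 = 1·(1−p)/p = 75.2/100.0 = 0.7520
(1−p)/p = 0.7520/1 = 0.7520  ⇒  p = 1/(1 + 0.7520) = 0.5708
Gp-41: 57.08%, Gp-43: 42.92%.

42.92%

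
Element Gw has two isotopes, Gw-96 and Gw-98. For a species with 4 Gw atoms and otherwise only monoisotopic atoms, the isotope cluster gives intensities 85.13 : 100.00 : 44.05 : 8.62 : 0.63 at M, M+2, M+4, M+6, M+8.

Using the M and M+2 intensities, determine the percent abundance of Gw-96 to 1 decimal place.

Write p for the Gw-96 fraction. I(M+2)/I(M) = [C(4,1)·p^3·(1−p)] / p^4 = 4·(1−p)/p = 100.00/85.13 = 1.1747
(1−p)/p = 1.1747/4 = 0.2937  ⇒  p = 1/(1 + 0.2937) = 0.7730
Gw-96: 77.3%, Gw-98: 22.7%.

77.3%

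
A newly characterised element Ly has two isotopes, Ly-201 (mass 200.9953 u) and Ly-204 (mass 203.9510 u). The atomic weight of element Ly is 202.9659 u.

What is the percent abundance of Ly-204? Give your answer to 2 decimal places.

66.67%

Let x be the fractional abundance of Ly-201; then Ly-204 has abundance 1 − x.
200.9953·x + 203.9510·(1 − x) = 202.9659
(200.9953 − 203.9510)·x = 202.9659 − 203.9510
x = -0.9851 / -2.9557 = 0.33329 → 33.33% Ly-201, 66.67% Ly-204.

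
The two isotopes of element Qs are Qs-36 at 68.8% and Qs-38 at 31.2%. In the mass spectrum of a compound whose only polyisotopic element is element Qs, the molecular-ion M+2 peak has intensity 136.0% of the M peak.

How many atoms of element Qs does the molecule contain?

3

For n independent Qs atoms, I(M+2)/I(M) = n · (abundance Qs-38) / (abundance Qs-36) = n · 0.312/0.688.
n = 1.360 × 0.688/0.312 = 3.00 ≈ 3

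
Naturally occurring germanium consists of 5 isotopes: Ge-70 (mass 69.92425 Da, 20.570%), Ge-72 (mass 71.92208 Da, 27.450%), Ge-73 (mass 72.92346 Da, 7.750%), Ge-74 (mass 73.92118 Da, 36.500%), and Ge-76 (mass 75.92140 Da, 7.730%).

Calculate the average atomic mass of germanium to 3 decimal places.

72.628 Da

Weight each isotope mass by its fractional abundance: 0.20570 × 69.92425 + 0.27450 × 71.92208 + 0.07750 × 72.92346 + 0.36500 × 73.92118 + 0.07730 × 75.92140
= 14.383418 + 19.742611 + 5.651568 + 26.981231 + 5.868724 = 72.627552 Da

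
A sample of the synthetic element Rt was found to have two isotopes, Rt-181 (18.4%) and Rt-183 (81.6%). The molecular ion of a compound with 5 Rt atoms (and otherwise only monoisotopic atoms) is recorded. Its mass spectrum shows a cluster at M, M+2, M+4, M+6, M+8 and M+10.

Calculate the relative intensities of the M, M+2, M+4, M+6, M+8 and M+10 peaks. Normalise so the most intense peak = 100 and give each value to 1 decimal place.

0.1 : 1.1 : 10.2 : 45.1 : 100.0 : 88.7

Each Rt atom is independently Rt-181 (p = 0.184) or Rt-183 (q = 0.816); the cluster is the binomial expansion (p + q)^5.
P(M) = 0.184^5 = 0.000211
P(M+2) = 5 × 0.184^4 × 0.816^1 = 0.004677
P(M+4) = 10 × 0.184^3 × 0.816^2 = 0.041480
P(M+6) = 10 × 0.184^2 × 0.816^3 = 0.183953
P(M+8) = 5 × 0.184^1 × 0.816^4 = 0.407895
P(M+10) = 0.816^5 = 0.361785
The M+8 peak is largest (0.407895); scaling to 100 gives 0.1 : 1.1 : 10.2 : 45.1 : 100.0 : 88.7.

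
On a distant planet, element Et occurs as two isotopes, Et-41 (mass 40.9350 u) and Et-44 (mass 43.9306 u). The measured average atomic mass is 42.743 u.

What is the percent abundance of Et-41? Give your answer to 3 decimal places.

Writing the weighted mean with unknown fraction x of Et-41:
40.9350·x + 43.9306·(1 − x) = 42.743
(40.9350 − 43.9306)·x = 42.743 − 43.9306
x = -1.1876 / -2.9956 = 0.39645 → 39.645% Et-41, 60.355% Et-44.

39.645%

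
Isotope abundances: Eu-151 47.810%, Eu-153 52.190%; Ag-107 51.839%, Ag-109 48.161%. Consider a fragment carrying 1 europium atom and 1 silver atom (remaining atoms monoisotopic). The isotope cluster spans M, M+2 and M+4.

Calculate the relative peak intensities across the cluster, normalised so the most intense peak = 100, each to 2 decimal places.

49.49 : 100.00 : 50.19

Europium pattern (n=1): 0.4781 : 0.5219
Silver pattern (n=1): 0.51839 : 0.48161
Convolve the two distributions (both contribute in 2-u steps):
  M: 0.4781×0.51839 = 0.247842
  M+2: 0.4781×0.48161 + 0.5219×0.51839 = 0.500805
  M+4: 0.5219×0.48161 = 0.251352
Scale to base peak (0.500805) = 100: 49.49 : 100.00 : 50.19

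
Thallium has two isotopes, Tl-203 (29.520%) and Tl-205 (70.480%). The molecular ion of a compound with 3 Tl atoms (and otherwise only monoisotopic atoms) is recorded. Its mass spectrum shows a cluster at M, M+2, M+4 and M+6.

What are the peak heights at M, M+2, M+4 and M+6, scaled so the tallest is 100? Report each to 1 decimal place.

5.8 : 41.9 : 100.0 : 79.6

Each Tl atom is independently Tl-203 (p = 0.29520) or Tl-205 (q = 0.70480); the cluster is the binomial expansion (p + q)^3.
P(M) = 0.29520^3 = 0.025725
P(M+2) = 3 × 0.29520^2 × 0.70480^1 = 0.184255
P(M+4) = 3 × 0.29520^1 × 0.70480^2 = 0.439916
P(M+6) = 0.70480^3 = 0.350104
The M+4 peak is largest (0.439916); scaling to 100 gives 5.8 : 41.9 : 100.0 : 79.6.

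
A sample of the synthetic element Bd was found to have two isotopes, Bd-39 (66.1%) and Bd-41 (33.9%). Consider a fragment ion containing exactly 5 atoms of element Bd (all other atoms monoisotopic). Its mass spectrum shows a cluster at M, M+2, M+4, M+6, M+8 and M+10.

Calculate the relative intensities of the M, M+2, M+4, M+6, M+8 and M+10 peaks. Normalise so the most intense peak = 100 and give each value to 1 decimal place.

Each Bd atom is independently Bd-39 (p = 0.661) or Bd-41 (q = 0.339); the cluster is the binomial expansion (p + q)^5.
P(M) = 0.661^5 = 0.126185
P(M+2) = 5 × 0.661^4 × 0.339^1 = 0.323575
P(M+4) = 10 × 0.661^3 × 0.339^2 = 0.331897
P(M+6) = 10 × 0.661^2 × 0.339^3 = 0.170217
P(M+8) = 5 × 0.661^1 × 0.339^4 = 0.043649
P(M+10) = 0.339^5 = 0.004477
The M+4 peak is largest (0.331897); scaling to 100 gives 38.0 : 97.5 : 100.0 : 51.3 : 13.2 : 1.3.

38.0 : 97.5 : 100.0 : 51.3 : 13.2 : 1.3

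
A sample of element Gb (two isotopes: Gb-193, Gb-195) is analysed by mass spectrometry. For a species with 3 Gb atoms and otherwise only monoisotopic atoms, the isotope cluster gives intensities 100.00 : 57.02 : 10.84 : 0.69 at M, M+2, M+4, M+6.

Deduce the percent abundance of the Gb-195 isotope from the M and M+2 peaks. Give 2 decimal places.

15.97%

If p is the fraction of Gb that is Gb-193, then I(M+2)/I(M) = [C(3,1)·p^2·(1−p)] / p^3 = 3·(1−p)/p = 57.02/100.00 = 0.5702
(1−p)/p = 0.5702/3 = 0.1901  ⇒  p = 1/(1 + 0.1901) = 0.8403
Gb-193: 84.03%, Gb-195: 15.97%.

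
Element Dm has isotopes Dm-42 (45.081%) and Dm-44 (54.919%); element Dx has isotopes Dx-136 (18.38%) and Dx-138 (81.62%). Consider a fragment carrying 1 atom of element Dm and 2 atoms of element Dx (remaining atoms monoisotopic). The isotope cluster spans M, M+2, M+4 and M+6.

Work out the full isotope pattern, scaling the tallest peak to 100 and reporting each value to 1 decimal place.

3.3 : 33.1 : 100.0 : 78.7

Element Dm pattern (n=1): 0.45081 : 0.54919
Element Dx pattern (n=2): 0.03378244 : 0.30003512 : 0.66618244
Convolve the two distributions (both contribute in 2-u steps):
  M: 0.45081×0.03378244 = 0.015229
  M+2: 0.45081×0.30003512 + 0.54919×0.03378244 = 0.153812
  M+4: 0.45081×0.66618244 + 0.54919×0.30003512 = 0.465098
  M+6: 0.54919×0.66618244 = 0.365861
Scale to base peak (0.465098) = 100: 3.3 : 33.1 : 100.0 : 78.7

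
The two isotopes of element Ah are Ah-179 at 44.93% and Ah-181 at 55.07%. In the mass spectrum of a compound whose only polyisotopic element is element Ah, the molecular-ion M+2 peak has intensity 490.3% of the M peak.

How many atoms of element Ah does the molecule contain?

4

With n Ah atoms, P(M+2)/P(M) = C(n,1)·p^(n−1)q / p^n = n·q/p = n · 0.5507/0.4493.
n = 4.903 × 0.4493/0.5507 = 4.00 ≈ 4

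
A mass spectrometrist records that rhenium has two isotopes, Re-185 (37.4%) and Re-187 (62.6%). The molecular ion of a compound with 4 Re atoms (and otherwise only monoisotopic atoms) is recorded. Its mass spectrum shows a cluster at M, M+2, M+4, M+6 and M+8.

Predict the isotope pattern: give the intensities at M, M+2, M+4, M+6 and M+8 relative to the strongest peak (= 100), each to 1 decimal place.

5.3 : 35.7 : 89.6 : 100.0 : 41.8

The 4 Re atoms are independent, so intensities follow the terms of (0.374 + 0.626)^4.
P(M) = 0.374^4 = 0.019565
P(M+2) = 4 × 0.374^3 × 0.626^1 = 0.130993
P(M+4) = 6 × 0.374^2 × 0.626^2 = 0.328884
P(M+6) = 4 × 0.374^1 × 0.626^3 = 0.366990
P(M+8) = 0.626^4 = 0.153567
The M+6 peak is largest (0.366990); scaling to 100 gives 5.3 : 35.7 : 89.6 : 100.0 : 41.8.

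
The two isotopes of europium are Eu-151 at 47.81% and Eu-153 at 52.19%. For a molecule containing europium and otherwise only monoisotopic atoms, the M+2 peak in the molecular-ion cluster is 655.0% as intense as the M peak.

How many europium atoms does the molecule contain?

6

The M+2/M ratio from n Eu atoms is n · q/p = n · 0.5219/0.4781.
n = 6.550 × 0.4781/0.5219 = 6.00 ≈ 6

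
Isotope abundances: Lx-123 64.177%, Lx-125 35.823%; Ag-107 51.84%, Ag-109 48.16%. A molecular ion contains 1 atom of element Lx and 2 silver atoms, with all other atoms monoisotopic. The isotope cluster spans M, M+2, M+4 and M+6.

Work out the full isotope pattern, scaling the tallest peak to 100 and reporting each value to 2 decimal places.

Element Lx pattern (n=1): 0.64177 : 0.35823
Silver pattern (n=2): 0.26873856 : 0.49932288 : 0.23193856
Convolve the two distributions (both contribute in 2-u steps):
  M: 0.64177×0.26873856 = 0.172468
  M+2: 0.64177×0.49932288 + 0.35823×0.26873856 = 0.416721
  M+4: 0.64177×0.23193856 + 0.35823×0.49932288 = 0.327724
  M+6: 0.35823×0.23193856 = 0.083087
Scale to base peak (0.416721) = 100: 41.39 : 100.00 : 78.64 : 19.94

41.39 : 100.00 : 78.64 : 19.94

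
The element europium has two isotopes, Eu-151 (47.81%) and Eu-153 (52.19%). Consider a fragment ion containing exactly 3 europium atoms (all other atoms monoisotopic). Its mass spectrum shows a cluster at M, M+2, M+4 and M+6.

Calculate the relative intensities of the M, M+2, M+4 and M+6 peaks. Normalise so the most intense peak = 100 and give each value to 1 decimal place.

28.0 : 91.6 : 100.0 : 36.4

Expanding (0.4781 + 0.5219)^3:
P(M) = 0.4781^3 = 0.109284
P(M+2) = 3 × 0.4781^2 × 0.5219^1 = 0.357887
P(M+4) = 3 × 0.4781^1 × 0.5219^2 = 0.390674
P(M+6) = 0.5219^3 = 0.142155
The M+4 peak is largest (0.390674); scaling to 100 gives 28.0 : 91.6 : 100.0 : 36.4.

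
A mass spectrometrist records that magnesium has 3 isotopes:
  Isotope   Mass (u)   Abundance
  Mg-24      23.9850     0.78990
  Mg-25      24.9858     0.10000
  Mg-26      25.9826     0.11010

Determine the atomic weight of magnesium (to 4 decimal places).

24.3050 u

Ar = Σ fᵢ·mᵢ = 0.78990 × 23.9850 + 0.10000 × 24.9858 + 0.11010 × 25.9826
= 18.94575 + 2.49858 + 2.86068 = 24.30501 u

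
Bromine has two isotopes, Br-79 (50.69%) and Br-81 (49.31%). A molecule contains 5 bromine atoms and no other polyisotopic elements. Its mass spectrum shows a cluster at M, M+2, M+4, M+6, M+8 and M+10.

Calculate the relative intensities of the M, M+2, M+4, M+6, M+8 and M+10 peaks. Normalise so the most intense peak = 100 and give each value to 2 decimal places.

10.57 : 51.40 : 100.00 : 97.28 : 47.31 : 9.21

Expanding (0.5069 + 0.4931)^5:
P(M) = 0.5069^5 = 0.033467
P(M+2) = 5 × 0.5069^4 × 0.4931^1 = 0.162777
P(M+4) = 10 × 0.5069^3 × 0.4931^2 = 0.316692
P(M+6) = 10 × 0.5069^2 × 0.4931^3 = 0.308070
P(M+8) = 5 × 0.5069^1 × 0.4931^4 = 0.149842
P(M+10) = 0.4931^5 = 0.029152
The M+4 peak is largest (0.316692); scaling to 100 gives 10.57 : 51.40 : 100.00 : 97.28 : 47.31 : 9.21.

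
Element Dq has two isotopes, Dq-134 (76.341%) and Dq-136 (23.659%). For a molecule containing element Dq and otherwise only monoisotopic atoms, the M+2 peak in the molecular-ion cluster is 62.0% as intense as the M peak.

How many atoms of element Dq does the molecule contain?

2

For n independent Dq atoms, I(M+2)/I(M) = n · (abundance Dq-136) / (abundance Dq-134) = n · 0.23659/0.76341.
n = 0.620 × 0.76341/0.23659 = 2.00 ≈ 2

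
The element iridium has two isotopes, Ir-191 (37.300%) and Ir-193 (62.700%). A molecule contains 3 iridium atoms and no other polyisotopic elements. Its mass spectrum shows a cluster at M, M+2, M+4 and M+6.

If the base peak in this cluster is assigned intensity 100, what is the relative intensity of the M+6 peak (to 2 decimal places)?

Binomial terms of (0.37300 + 0.62700)^3: M 0.0519, M+2 0.2617, M+4 0.4399, M+6 0.2465 → M+4 is the base peak.
P(M+4) = C(3,2) × 0.37300^1 × 0.62700^2 = 3 × 0.3730 × 0.393129 = 0.439911 (base)
P(M+6) = C(3,3) × 0.37300^0 × 0.62700^3 = 1 × 1.0000 × 0.24649188 = 0.246492
Relative intensity = 0.246492 / 0.439911 × 100 = 56.03

56.03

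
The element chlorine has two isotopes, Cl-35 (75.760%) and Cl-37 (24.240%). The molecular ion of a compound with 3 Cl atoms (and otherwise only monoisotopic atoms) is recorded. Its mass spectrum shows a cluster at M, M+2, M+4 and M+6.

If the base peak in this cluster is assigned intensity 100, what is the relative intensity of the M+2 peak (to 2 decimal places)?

95.99

Binomial terms of (0.75760 + 0.24240)^3: M 0.4348, M+2 0.4174, M+4 0.1335, M+6 0.0142 → M is the base peak.
P(M) = C(3,0) × 0.75760^3 × 0.24240^0 = 1 × 0.4348304 × 1.0000 = 0.434830 (base)
P(M+2) = C(3,1) × 0.75760^2 × 0.24240^1 = 3 × 0.57395776 × 0.2424 = 0.417382
Relative intensity = 0.417382 / 0.434830 × 100 = 95.99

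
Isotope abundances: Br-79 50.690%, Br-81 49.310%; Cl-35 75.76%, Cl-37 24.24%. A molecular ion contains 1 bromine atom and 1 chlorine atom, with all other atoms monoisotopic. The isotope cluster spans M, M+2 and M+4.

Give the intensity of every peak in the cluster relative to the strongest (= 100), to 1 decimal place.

77.4 : 100.0 : 24.1

Bromine pattern (n=1): 0.5069 : 0.4931
Chlorine pattern (n=1): 0.7576 : 0.2424
Convolve the two distributions (both contribute in 2-u steps):
  M: 0.5069×0.7576 = 0.384027
  M+2: 0.5069×0.2424 + 0.4931×0.7576 = 0.496445
  M+4: 0.4931×0.2424 = 0.119527
Scale to base peak (0.496445) = 100: 77.4 : 100.0 : 24.1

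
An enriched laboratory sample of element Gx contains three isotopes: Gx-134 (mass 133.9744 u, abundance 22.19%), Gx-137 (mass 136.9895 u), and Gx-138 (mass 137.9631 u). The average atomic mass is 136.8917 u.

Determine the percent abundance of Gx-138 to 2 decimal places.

Let x and y be the fractions of Gx-137 and Gx-138. Then x + y = 1 − 0.2219 = 0.7781 and 136.9895x + 137.9631y = 136.8917 − 0.2219×133.9744 = 107.16278064.
Substituting: 136.9895x + 137.9631(0.7781 − x) = 107.16278064
(136.9895 − 137.9631)x = -0.18630747  ⇒  x = 0.19136, y = 0.58674
Gx-137: 19.14%, Gx-138: 58.67%.

58.67%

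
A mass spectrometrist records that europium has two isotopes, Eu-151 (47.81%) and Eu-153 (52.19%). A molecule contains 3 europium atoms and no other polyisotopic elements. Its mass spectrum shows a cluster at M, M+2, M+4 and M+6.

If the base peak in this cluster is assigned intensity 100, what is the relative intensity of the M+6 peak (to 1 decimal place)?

Term probabilities: M 0.1093, M+2 0.3579, M+4 0.3907, M+6 0.1422. Base peak = M+4.
P(M+4) = C(3,2) × 0.4781^1 × 0.5219^2 = 3 × 0.4781 × 0.27237961 = 0.390674 (base)
P(M+6) = C(3,3) × 0.4781^0 × 0.5219^3 = 1 × 1.0000 × 0.14215492 = 0.142155
Relative intensity = 0.142155 / 0.390674 × 100 = 36.4

36.4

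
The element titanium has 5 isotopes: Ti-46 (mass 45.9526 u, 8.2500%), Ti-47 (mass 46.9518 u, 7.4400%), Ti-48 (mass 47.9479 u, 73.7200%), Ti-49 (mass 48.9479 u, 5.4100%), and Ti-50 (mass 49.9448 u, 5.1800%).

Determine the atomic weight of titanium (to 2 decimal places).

Average mass = Σ (abundance × isotope mass) = 0.082500 × 45.9526 + 0.074400 × 46.9518 + 0.737200 × 47.9479 + 0.054100 × 48.9479 + 0.051800 × 49.9448
= 3.79109 + 3.49321 + 35.34719 + 2.64808 + 2.58714 = 47.86671 u

47.87 u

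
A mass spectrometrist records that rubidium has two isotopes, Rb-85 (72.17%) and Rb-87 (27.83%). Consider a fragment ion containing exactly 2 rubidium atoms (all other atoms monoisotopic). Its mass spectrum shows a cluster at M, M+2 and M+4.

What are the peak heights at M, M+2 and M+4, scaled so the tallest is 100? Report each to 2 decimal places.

Expanding (0.7217 + 0.2783)^2:
P(M) = 0.7217^2 = 0.520851
P(M+2) = 2 × 0.7217^1 × 0.2783^1 = 0.401698
P(M+4) = 0.2783^2 = 0.077451
The M peak is largest (0.520851); scaling to 100 gives 100.00 : 77.12 : 14.87.

100.00 : 77.12 : 14.87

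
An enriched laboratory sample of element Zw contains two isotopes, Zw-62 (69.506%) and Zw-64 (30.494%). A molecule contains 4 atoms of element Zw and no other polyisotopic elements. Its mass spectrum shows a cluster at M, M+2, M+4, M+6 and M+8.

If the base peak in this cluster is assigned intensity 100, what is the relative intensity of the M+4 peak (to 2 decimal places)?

65.81

Binomial terms of (0.69506 + 0.30494)^4: M 0.2334, M+2 0.4096, M+4 0.2695, M+6 0.0788, M+8 0.0086 → M+2 is the base peak.
P(M+2) = C(4,1) × 0.69506^3 × 0.30494^1 = 4 × 0.33578933 × 0.30494 = 0.409582 (base)
P(M+4) = C(4,2) × 0.69506^2 × 0.30494^2 = 6 × 0.4831084 × 0.0929884 = 0.269541
Relative intensity = 0.269541 / 0.409582 × 100 = 65.81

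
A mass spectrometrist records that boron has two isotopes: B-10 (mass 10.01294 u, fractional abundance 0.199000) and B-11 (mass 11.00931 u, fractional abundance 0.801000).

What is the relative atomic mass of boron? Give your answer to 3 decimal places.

10.811 u

Weight each isotope mass by its fractional abundance: 0.199000 × 10.01294 + 0.801000 × 11.00931
= 1.992575 + 8.818457 = 10.811032 u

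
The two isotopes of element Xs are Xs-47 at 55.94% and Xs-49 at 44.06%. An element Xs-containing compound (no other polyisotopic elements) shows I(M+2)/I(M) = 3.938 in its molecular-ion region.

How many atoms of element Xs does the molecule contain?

5

With n Xs atoms, P(M+2)/P(M) = C(n,1)·p^(n−1)q / p^n = n·q/p = n · 0.4406/0.5594.
n = 3.938 × 0.5594/0.4406 = 5.00 ≈ 5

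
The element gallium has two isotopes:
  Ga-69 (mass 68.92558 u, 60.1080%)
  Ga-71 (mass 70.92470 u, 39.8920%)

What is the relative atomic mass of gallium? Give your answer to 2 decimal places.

Weight each isotope mass by its fractional abundance: 0.601080 × 68.92558 + 0.398920 × 70.92470
= 41.429788 + 28.293281 = 69.723069 u

69.72 u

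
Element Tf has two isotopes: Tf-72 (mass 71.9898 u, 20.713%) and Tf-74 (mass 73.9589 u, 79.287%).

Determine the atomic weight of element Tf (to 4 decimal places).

73.5510 u

Weight each isotope mass by its fractional abundance: 0.20713 × 71.9898 + 0.79287 × 73.9589
= 14.91125 + 58.63979 = 73.55104 u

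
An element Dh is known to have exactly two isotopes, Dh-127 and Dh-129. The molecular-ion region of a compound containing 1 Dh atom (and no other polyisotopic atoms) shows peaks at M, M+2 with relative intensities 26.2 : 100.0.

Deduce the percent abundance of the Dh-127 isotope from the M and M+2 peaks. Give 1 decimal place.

20.8%

Write p for the Dh-127 fraction. I(M+2)/I(M) = [C(1,1)·p^0·(1−p)] / p^1 = 1·(1−p)/p = 100.0/26.2 = 3.8168
(1−p)/p = 3.8168/1 = 3.8168  ⇒  p = 1/(1 + 3.8168) = 0.2076
Dh-127: 20.8%, Dh-129: 79.2%.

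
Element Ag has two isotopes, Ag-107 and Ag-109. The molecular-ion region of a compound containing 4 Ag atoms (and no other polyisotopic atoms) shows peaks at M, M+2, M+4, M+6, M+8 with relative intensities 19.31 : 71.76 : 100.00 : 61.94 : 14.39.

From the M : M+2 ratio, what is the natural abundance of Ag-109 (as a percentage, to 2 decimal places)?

48.16%

Let p = fractional abundance of Ag-107. I(M+2)/I(M) = [C(4,1)·p^3·(1−p)] / p^4 = 4·(1−p)/p = 71.76/19.31 = 3.7162
(1−p)/p = 3.7162/4 = 0.9291  ⇒  p = 1/(1 + 0.9291) = 0.5184
Ag-107: 51.84%, Ag-109: 48.16%.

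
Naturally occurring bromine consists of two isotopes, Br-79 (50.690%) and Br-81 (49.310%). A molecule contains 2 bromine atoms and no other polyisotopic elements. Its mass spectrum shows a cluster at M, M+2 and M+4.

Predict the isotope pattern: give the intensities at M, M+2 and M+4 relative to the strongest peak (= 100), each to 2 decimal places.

51.40 : 100.00 : 48.64

Each Br atom is independently Br-79 (p = 0.50690) or Br-81 (q = 0.49310); the cluster is the binomial expansion (p + q)^2.
P(M) = 0.50690^2 = 0.256948
P(M+2) = 2 × 0.50690^1 × 0.49310^1 = 0.499905
P(M+4) = 0.49310^2 = 0.243148
The M+2 peak is largest (0.499905); scaling to 100 gives 51.40 : 100.00 : 48.64.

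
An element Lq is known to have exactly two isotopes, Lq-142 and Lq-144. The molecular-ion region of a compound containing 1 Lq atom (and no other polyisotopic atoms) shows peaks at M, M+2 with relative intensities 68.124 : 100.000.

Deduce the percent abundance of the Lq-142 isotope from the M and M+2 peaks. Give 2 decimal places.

Write p for the Lq-142 fraction. I(M+2)/I(M) = [C(1,1)·p^0·(1−p)] / p^1 = 1·(1−p)/p = 100.000/68.124 = 1.4679
(1−p)/p = 1.4679/1 = 1.4679  ⇒  p = 1/(1 + 1.4679) = 0.4052
Lq-142: 40.52%, Lq-144: 59.48%.

40.52%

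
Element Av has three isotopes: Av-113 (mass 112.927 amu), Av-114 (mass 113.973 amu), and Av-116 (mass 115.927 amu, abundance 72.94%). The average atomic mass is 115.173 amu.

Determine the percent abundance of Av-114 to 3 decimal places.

Let x and y be the fractions of Av-113 and Av-114. Then x + y = 1 − 0.7294 = 0.2706 and 112.927x + 113.973y = 115.173 − 0.7294×115.927 = 30.6158462.
Substituting: 112.927x + 113.973(0.2706 − x) = 30.6158462
(112.927 − 113.973)x = -0.2252476  ⇒  x = 0.21534, y = 0.05526
Av-113: 21.534%, Av-114: 5.526%.

5.526%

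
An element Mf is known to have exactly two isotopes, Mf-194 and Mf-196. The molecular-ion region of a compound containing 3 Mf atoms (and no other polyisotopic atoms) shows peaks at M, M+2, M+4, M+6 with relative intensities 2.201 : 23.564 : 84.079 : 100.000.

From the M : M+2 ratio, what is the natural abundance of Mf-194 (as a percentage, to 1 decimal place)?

If p is the fraction of Mf that is Mf-194, then I(M+2)/I(M) = [C(3,1)·p^2·(1−p)] / p^3 = 3·(1−p)/p = 23.564/2.201 = 10.7060
(1−p)/p = 10.7060/3 = 3.5687  ⇒  p = 1/(1 + 3.5687) = 0.2189
Mf-194: 21.9%, Mf-196: 78.1%.

21.9%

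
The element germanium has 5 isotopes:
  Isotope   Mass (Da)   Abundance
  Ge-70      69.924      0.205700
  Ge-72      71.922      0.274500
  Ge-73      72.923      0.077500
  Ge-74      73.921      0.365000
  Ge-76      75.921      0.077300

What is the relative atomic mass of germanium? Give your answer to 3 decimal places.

Ar = Σ fᵢ·mᵢ = 0.205700 × 69.924 + 0.274500 × 71.922 + 0.077500 × 72.923 + 0.365000 × 73.921 + 0.077300 × 75.921
= 14.3834 + 19.7426 + 5.6515 + 26.9812 + 5.8687 = 72.6274 Da

72.627 Da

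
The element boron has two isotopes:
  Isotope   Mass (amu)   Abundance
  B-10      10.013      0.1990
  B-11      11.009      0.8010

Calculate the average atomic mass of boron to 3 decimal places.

10.811 amu

Average mass = Σ (abundance × isotope mass) = 0.1990 × 10.013 + 0.8010 × 11.009
= 1.9926 + 8.8182 = 10.8108 amu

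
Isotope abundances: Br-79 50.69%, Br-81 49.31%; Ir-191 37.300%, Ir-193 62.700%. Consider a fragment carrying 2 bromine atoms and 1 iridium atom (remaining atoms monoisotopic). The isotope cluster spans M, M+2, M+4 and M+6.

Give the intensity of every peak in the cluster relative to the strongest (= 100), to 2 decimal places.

Bromine pattern (n=2): 0.25694761 : 0.49990478 : 0.24314761
Iridium pattern (n=1): 0.3730 : 0.6270
Convolve the two distributions (both contribute in 2-u steps):
  M: 0.25694761×0.3730 = 0.095841
  M+2: 0.25694761×0.6270 + 0.49990478×0.3730 = 0.347571
  M+4: 0.49990478×0.6270 + 0.24314761×0.3730 = 0.404134
  M+6: 0.24314761×0.6270 = 0.152454
Scale to base peak (0.404134) = 100: 23.72 : 86.00 : 100.00 : 37.72

23.72 : 86.00 : 100.00 : 37.72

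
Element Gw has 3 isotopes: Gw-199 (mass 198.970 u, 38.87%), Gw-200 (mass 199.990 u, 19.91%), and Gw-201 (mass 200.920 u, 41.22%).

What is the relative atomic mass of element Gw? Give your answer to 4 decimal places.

Ar = Σ fᵢ·mᵢ = 0.3887 × 198.970 + 0.1991 × 199.990 + 0.4122 × 200.920
= 77.33964 + 39.81801 + 82.81922 = 199.97687 u

199.9769 u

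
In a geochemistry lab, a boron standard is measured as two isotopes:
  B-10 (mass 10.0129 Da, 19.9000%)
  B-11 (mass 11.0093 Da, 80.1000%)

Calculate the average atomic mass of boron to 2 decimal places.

10.81 Da

Weight each isotope mass by its fractional abundance: 0.199000 × 10.0129 + 0.801000 × 11.0093
= 1.99257 + 8.81845 = 10.81102 Da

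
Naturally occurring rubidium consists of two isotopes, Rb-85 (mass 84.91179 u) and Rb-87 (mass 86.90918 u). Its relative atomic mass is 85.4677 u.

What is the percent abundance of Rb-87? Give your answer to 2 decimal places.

27.83%

With x = fraction of Rb-85 (so Rb-87 is 1 − x):
84.91179·x + 86.90918·(1 − x) = 85.4677
(84.91179 − 86.90918)·x = 85.4677 − 86.90918
x = -1.44148 / -1.99739 = 0.72168 → 72.17% Rb-85, 27.83% Rb-87.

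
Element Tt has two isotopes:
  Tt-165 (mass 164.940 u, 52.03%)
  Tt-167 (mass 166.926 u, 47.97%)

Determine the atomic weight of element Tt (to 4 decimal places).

Average mass = Σ (abundance × isotope mass) = 0.5203 × 164.940 + 0.4797 × 166.926
= 85.81828 + 80.07440 = 165.89268 u

165.8927 u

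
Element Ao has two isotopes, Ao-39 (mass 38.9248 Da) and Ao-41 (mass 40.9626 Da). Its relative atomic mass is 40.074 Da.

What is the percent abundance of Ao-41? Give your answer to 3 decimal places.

Let x be the fractional abundance of Ao-39; then Ao-41 has abundance 1 − x.
38.9248·x + 40.9626·(1 − x) = 40.074
(38.9248 − 40.9626)·x = 40.074 − 40.9626
x = -0.8886 / -2.0378 = 0.43606 → 43.606% Ao-39, 56.394% Ao-41.

56.394%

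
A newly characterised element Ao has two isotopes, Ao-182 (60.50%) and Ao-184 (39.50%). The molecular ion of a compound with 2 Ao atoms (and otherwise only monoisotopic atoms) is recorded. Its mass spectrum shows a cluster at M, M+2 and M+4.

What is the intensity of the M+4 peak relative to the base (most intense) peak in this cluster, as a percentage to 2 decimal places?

32.64%

(0.6050 + 0.3950)^2 gives M 0.3660, M+2 0.4779, M+4 0.1560; the largest is M+2.
P(M+2) = C(2,1) × 0.6050^1 × 0.3950^1 = 2 × 0.6050 × 0.3950 = 0.477950 (base)
P(M+4) = C(2,2) × 0.6050^0 × 0.3950^2 = 1 × 1.0000 × 0.156025 = 0.156025
Relative intensity = 0.156025 / 0.477950 × 100 = 32.64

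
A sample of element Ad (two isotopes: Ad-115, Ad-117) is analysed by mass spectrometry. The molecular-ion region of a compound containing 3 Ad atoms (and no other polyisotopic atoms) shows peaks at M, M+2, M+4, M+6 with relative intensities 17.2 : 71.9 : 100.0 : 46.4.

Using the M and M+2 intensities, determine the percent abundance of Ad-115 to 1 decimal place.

If p is the fraction of Ad that is Ad-115, then I(M+2)/I(M) = [C(3,1)·p^2·(1−p)] / p^3 = 3·(1−p)/p = 71.9/17.2 = 4.1802
(1−p)/p = 4.1802/3 = 1.3934  ⇒  p = 1/(1 + 1.3934) = 0.4178
Ad-115: 41.8%, Ad-117: 58.2%.

41.8%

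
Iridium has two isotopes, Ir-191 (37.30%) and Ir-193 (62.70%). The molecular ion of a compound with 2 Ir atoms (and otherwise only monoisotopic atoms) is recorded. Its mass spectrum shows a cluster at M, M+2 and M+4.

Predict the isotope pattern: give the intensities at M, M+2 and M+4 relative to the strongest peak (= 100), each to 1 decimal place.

29.7 : 100.0 : 84.0

Each Ir atom is independently Ir-191 (p = 0.3730) or Ir-193 (q = 0.6270); the cluster is the binomial expansion (p + q)^2.
P(M) = 0.3730^2 = 0.139129
P(M+2) = 2 × 0.3730^1 × 0.6270^1 = 0.467742
P(M+4) = 0.6270^2 = 0.393129
The M+2 peak is largest (0.467742); scaling to 100 gives 29.7 : 100.0 : 84.0.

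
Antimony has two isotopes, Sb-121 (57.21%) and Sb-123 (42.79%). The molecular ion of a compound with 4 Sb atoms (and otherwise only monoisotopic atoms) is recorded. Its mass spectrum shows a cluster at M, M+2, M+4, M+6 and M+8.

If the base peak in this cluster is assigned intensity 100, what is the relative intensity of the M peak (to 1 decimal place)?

Term probabilities: M 0.1071, M+2 0.3205, M+4 0.3596, M+6 0.1793, M+8 0.0335. Base peak = M+4.
P(M+4) = C(4,2) × 0.5721^2 × 0.4279^2 = 6 × 0.32729841 × 0.18309841 = 0.359567 (base)
P(M) = C(4,0) × 0.5721^4 × 0.4279^0 = 1 × 0.10712425 × 1.0000 = 0.107124
Relative intensity = 0.107124 / 0.359567 × 100 = 29.8

29.8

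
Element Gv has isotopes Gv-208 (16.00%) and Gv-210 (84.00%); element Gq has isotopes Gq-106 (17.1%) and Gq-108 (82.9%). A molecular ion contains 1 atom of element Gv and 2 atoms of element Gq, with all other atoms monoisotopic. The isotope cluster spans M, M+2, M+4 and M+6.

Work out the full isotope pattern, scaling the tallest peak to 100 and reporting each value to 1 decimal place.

0.8 : 12.1 : 60.3 : 100.0

Element Gv pattern (n=1): 0.1600 : 0.8400
Element Gq pattern (n=2): 0.029241 : 0.283518 : 0.687241
Convolve the two distributions (both contribute in 2-u steps):
  M: 0.1600×0.029241 = 0.004679
  M+2: 0.1600×0.283518 + 0.8400×0.029241 = 0.069925
  M+4: 0.1600×0.687241 + 0.8400×0.283518 = 0.348114
  M+6: 0.8400×0.687241 = 0.577282
Scale to base peak (0.577282) = 100: 0.8 : 12.1 : 60.3 : 100.0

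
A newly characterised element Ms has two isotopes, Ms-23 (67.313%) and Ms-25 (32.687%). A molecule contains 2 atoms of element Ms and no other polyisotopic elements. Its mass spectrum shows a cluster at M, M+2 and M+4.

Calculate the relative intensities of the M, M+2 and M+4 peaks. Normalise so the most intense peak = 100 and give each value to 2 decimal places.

The 2 Ms atoms are independent, so intensities follow the terms of (0.67313 + 0.32687)^2.
P(M) = 0.67313^2 = 0.453104
P(M+2) = 2 × 0.67313^1 × 0.32687^1 = 0.440052
P(M+4) = 0.32687^2 = 0.106844
The M peak is largest (0.453104); scaling to 100 gives 100.00 : 97.12 : 23.58.

100.00 : 97.12 : 23.58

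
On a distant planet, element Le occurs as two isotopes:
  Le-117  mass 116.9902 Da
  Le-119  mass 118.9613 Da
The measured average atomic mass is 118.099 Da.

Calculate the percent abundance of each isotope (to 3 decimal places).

Le-117: 43.747%, Le-119: 56.253%

Writing the weighted mean with unknown fraction x of Le-117:
116.9902·x + 118.9613·(1 − x) = 118.099
(116.9902 − 118.9613)·x = 118.099 − 118.9613
x = -0.8623 / -1.9711 = 0.43747 → 43.747% Le-117, 56.253% Le-119.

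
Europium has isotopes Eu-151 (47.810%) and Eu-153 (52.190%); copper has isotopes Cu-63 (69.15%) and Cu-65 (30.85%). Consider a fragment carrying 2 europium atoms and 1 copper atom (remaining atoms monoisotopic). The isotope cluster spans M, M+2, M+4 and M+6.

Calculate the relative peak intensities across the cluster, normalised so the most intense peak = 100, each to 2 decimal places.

Europium pattern (n=2): 0.22857961 : 0.49904078 : 0.27237961
Copper pattern (n=1): 0.6915 : 0.3085
Convolve the two distributions (both contribute in 2-u steps):
  M: 0.22857961×0.6915 = 0.158063
  M+2: 0.22857961×0.3085 + 0.49904078×0.6915 = 0.415604
  M+4: 0.49904078×0.3085 + 0.27237961×0.6915 = 0.342305
  M+6: 0.27237961×0.3085 = 0.084029
Scale to base peak (0.415604) = 100: 38.03 : 100.00 : 82.36 : 20.22

38.03 : 100.00 : 82.36 : 20.22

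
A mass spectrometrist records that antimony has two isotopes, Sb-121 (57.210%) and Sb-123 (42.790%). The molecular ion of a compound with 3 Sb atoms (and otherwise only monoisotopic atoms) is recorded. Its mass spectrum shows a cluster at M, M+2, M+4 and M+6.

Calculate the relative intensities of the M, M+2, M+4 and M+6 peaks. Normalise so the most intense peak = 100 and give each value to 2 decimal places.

The 3 Sb atoms are independent, so intensities follow the terms of (0.57210 + 0.42790)^3.
P(M) = 0.57210^3 = 0.187247
P(M+2) = 3 × 0.57210^2 × 0.42790^1 = 0.420153
P(M+4) = 3 × 0.57210^1 × 0.42790^2 = 0.314252
P(M+6) = 0.42790^3 = 0.078348
The M+2 peak is largest (0.420153); scaling to 100 gives 44.57 : 100.00 : 74.79 : 18.65.

44.57 : 100.00 : 74.79 : 18.65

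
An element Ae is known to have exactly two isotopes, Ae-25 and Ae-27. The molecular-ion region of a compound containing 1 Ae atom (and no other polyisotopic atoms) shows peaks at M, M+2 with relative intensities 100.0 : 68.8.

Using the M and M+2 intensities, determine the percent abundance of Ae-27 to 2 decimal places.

Write p for the Ae-25 fraction. I(M+2)/I(M) = [C(1,1)·p^0·(1−p)] / p^1 = 1·(1−p)/p = 68.8/100.0 = 0.6880
(1−p)/p = 0.6880/1 = 0.6880  ⇒  p = 1/(1 + 0.6880) = 0.5924
Ae-25: 59.24%, Ae-27: 40.76%.

40.76%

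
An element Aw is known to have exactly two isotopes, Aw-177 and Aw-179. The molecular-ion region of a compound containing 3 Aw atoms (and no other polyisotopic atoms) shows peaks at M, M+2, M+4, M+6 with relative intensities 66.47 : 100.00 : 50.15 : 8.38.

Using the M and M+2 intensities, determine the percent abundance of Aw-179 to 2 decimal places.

33.40%

Write p for the Aw-177 fraction. I(M+2)/I(M) = [C(3,1)·p^2·(1−p)] / p^3 = 3·(1−p)/p = 100.00/66.47 = 1.5044
(1−p)/p = 1.5044/3 = 0.5015  ⇒  p = 1/(1 + 0.5015) = 0.6660
Aw-177: 66.60%, Aw-179: 33.40%.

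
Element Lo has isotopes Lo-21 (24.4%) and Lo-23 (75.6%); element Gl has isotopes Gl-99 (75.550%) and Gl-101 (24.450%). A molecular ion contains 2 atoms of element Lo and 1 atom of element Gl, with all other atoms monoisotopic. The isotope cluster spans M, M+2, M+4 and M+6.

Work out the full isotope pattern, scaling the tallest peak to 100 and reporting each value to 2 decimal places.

8.62 : 56.18 : 100.00 : 26.77

Element Lo pattern (n=2): 0.059536 : 0.368928 : 0.571536
Element Gl pattern (n=1): 0.7555 : 0.2445
Convolve the two distributions (both contribute in 2-u steps):
  M: 0.059536×0.7555 = 0.044979
  M+2: 0.059536×0.2445 + 0.368928×0.7555 = 0.293282
  M+4: 0.368928×0.2445 + 0.571536×0.7555 = 0.521998
  M+6: 0.571536×0.2445 = 0.139741
Scale to base peak (0.521998) = 100: 8.62 : 56.18 : 100.00 : 26.77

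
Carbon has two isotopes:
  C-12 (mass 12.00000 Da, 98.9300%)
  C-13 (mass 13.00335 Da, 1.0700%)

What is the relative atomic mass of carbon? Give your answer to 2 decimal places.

The abundance-weighted mean is 0.989300 × 12.00000 + 0.010700 × 13.00335
= 11.871600 + 0.139136 = 12.010736 Da

12.01 Da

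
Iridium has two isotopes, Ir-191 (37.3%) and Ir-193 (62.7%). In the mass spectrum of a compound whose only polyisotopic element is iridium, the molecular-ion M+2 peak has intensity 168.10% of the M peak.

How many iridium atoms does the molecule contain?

The M+2/M ratio from n Ir atoms is n · q/p = n · 0.627/0.373.
n = 1.6810 × 0.373/0.627 = 1.00 ≈ 1

1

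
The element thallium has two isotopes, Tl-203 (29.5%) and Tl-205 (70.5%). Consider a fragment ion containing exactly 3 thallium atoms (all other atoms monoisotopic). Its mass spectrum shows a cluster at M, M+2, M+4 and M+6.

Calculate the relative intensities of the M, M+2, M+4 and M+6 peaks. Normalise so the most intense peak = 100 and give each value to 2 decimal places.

Expanding (0.295 + 0.705)^3:
P(M) = 0.295^3 = 0.025672
P(M+2) = 3 × 0.295^2 × 0.705^1 = 0.184058
P(M+4) = 3 × 0.295^1 × 0.705^2 = 0.439867
P(M+6) = 0.705^3 = 0.350403
The M+4 peak is largest (0.439867); scaling to 100 gives 5.84 : 41.84 : 100.00 : 79.66.

5.84 : 41.84 : 100.00 : 79.66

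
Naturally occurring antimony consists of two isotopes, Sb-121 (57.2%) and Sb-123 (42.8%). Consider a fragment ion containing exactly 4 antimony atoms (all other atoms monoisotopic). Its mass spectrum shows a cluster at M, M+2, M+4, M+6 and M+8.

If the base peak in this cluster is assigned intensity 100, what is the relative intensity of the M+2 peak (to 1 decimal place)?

Term probabilities: M 0.1070, M+2 0.3204, M+4 0.3596, M+6 0.1794, M+8 0.0336. Base peak = M+4.
P(M+4) = C(4,2) × 0.572^2 × 0.428^2 = 6 × 0.327184 × 0.183184 = 0.359609 (base)
P(M+2) = C(4,1) × 0.572^3 × 0.428^1 = 4 × 0.18714925 × 0.4280 = 0.320400
Relative intensity = 0.320400 / 0.359609 × 100 = 89.1

89.1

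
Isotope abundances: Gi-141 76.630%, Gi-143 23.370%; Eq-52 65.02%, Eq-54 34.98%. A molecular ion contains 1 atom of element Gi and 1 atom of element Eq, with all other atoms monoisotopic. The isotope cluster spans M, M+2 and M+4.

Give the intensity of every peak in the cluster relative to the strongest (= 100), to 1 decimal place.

100.0 : 84.3 : 16.4

Element Gi pattern (n=1): 0.7663 : 0.2337
Element Eq pattern (n=1): 0.6502 : 0.3498
Convolve the two distributions (both contribute in 2-u steps):
  M: 0.7663×0.6502 = 0.498248
  M+2: 0.7663×0.3498 + 0.2337×0.6502 = 0.420003
  M+4: 0.2337×0.3498 = 0.081748
Scale to base peak (0.498248) = 100: 100.0 : 84.3 : 16.4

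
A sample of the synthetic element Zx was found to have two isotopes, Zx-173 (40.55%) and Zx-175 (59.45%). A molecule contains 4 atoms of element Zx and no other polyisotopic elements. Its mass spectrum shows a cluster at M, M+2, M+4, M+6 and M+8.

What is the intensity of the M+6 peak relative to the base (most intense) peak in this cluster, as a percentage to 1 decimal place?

97.7%

Term probabilities: M 0.0270, M+2 0.1586, M+4 0.3487, M+6 0.3408, M+8 0.1249. Base peak = M+4.
P(M+4) = C(4,2) × 0.4055^2 × 0.5945^2 = 6 × 0.16443025 × 0.35343025 = 0.348688 (base)
P(M+6) = C(4,3) × 0.4055^1 × 0.5945^3 = 4 × 0.4055 × 0.21011428 = 0.340805
Relative intensity = 0.340805 / 0.348688 × 100 = 97.7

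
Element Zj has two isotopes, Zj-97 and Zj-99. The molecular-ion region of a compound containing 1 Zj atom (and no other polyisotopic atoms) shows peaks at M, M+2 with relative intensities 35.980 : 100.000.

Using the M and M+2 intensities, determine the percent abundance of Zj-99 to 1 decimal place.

Write p for the Zj-97 fraction. I(M+2)/I(M) = [C(1,1)·p^0·(1−p)] / p^1 = 1·(1−p)/p = 100.000/35.980 = 2.7793
(1−p)/p = 2.7793/1 = 2.7793  ⇒  p = 1/(1 + 2.7793) = 0.2646
Zj-97: 26.5%, Zj-99: 73.5%.

73.5%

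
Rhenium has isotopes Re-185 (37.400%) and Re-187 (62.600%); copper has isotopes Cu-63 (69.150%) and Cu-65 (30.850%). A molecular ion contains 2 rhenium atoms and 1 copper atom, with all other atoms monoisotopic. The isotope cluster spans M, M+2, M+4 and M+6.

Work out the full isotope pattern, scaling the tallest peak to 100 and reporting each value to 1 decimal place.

Rhenium pattern (n=2): 0.139876 : 0.468248 : 0.391876
Copper pattern (n=1): 0.6915 : 0.3085
Convolve the two distributions (both contribute in 2-u steps):
  M: 0.139876×0.6915 = 0.096724
  M+2: 0.139876×0.3085 + 0.468248×0.6915 = 0.366945
  M+4: 0.468248×0.3085 + 0.391876×0.6915 = 0.415437
  M+6: 0.391876×0.3085 = 0.120894
Scale to base peak (0.415437) = 100: 23.3 : 88.3 : 100.0 : 29.1

23.3 : 88.3 : 100.0 : 29.1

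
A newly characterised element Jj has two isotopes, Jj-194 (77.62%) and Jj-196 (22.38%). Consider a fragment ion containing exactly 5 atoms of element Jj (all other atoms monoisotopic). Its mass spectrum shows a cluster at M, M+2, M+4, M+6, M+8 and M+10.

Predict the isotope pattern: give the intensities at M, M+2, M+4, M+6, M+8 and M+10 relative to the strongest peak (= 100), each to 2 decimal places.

Expanding (0.7762 + 0.2238)^5:
P(M) = 0.7762^5 = 0.281753
P(M+2) = 5 × 0.7762^4 × 0.2238^1 = 0.406186
P(M+4) = 10 × 0.7762^3 × 0.2238^2 = 0.234229
P(M+6) = 10 × 0.7762^2 × 0.2238^3 = 0.067535
P(M+8) = 5 × 0.7762^1 × 0.2238^4 = 0.009736
P(M+10) = 0.2238^5 = 0.000561
The M+2 peak is largest (0.406186); scaling to 100 gives 69.37 : 100.00 : 57.67 : 16.63 : 2.40 : 0.14.

69.37 : 100.00 : 57.67 : 16.63 : 2.40 : 0.14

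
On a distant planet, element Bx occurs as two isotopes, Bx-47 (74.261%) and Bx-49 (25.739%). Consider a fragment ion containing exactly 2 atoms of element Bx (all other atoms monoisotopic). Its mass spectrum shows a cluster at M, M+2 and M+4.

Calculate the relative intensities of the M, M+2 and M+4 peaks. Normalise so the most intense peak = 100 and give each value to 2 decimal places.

The 2 Bx atoms are independent, so intensities follow the terms of (0.74261 + 0.25739)^2.
P(M) = 0.74261^2 = 0.551470
P(M+2) = 2 × 0.74261^1 × 0.25739^1 = 0.382281
P(M+4) = 0.25739^2 = 0.066250
The M peak is largest (0.551470); scaling to 100 gives 100.00 : 69.32 : 12.01.

100.00 : 69.32 : 12.01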